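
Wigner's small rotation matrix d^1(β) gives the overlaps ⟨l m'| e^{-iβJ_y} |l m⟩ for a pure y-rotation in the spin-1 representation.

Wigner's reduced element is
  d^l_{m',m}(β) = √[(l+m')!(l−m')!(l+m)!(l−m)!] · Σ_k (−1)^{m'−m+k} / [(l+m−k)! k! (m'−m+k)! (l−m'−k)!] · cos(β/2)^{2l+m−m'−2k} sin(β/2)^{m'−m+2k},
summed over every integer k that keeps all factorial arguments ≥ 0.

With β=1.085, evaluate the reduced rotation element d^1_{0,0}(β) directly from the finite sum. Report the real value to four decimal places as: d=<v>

d^1_{0,0}(β=1.085) via Wigner's sum:
Half-angle: c=0.856421, s=0.516279. N=√(1·1·1·1)=1.000000
k∈{0,1} keeps every argument non-negative
  k=0: (−1)^0·1.0000/(1)·0.8564^2·0.5163^0 = +0.733456
  k=1: (−1)^1·1.0000/(1)·0.8564^0·0.5163^2 = -0.266544
d^1_{0,0}(1.085) = +0.733456 -0.266544 = +0.466913

d=0.4669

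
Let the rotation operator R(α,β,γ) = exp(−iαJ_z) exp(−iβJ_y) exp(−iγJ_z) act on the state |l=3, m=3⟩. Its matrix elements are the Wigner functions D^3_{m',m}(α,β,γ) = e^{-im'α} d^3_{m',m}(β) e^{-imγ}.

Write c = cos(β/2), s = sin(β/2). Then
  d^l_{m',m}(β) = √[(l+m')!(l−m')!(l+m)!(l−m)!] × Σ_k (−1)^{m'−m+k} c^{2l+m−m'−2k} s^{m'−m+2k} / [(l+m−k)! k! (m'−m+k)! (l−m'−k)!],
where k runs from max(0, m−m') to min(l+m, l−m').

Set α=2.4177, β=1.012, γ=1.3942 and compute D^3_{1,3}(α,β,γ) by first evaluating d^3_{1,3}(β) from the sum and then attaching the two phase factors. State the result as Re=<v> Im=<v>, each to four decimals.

Re=0.5060 Im=-0.1661

First d^3_{1,3}(β=1.012), then the phase factors e^{-i(1)α} and e^{-i(3)γ}:
c=cos(1.012/2)=0.874690, s=sin(1.012/2)=0.484682; N=√[24·2·720·1]=185.903201
k: max(0,(3)−(1))=2 … min(3+(3),3−(1))=2
  k=2: (−1)^0·185.9032/(48)·0.8747^4·0.4847^2 = +0.532571
d^3_{1,3}(1.012) = +0.532571
Attach z-rotation phases: D = e^{-i(1)(2.4177)}·(+0.532571)·e^{-i(3)(1.3942)} = +0.506016-0.166070i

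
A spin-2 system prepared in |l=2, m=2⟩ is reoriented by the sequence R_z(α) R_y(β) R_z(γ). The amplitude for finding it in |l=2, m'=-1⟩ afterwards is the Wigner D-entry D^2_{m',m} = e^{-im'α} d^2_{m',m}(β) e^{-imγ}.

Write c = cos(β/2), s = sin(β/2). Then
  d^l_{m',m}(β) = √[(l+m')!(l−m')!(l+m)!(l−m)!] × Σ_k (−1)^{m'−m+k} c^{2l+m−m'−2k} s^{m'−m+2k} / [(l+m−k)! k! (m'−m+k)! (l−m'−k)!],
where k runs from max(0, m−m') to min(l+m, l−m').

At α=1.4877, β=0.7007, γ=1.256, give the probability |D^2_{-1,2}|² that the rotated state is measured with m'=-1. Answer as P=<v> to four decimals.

Split into d^2_{-1,2}(β=0.7007) × two z-phases.
With c≡cos(β/2)=0.939253 and s≡sin(β/2)=0.343227, N=[1·6·24·1]^{1/2}=12.000000
k∈{3} keeps every argument non-negative
  k=3: (−1)^0·12.0000/(6)·0.9393^1·0.3432^3 = +0.075955
d^2_{-1,2}(0.7007) = +0.075955
|D^2_{-1,2}|² = |d^2_{-1,2}(β)|² = (+0.075955)² = 0.005769 (the z-rotation phases have unit modulus)

P=0.0058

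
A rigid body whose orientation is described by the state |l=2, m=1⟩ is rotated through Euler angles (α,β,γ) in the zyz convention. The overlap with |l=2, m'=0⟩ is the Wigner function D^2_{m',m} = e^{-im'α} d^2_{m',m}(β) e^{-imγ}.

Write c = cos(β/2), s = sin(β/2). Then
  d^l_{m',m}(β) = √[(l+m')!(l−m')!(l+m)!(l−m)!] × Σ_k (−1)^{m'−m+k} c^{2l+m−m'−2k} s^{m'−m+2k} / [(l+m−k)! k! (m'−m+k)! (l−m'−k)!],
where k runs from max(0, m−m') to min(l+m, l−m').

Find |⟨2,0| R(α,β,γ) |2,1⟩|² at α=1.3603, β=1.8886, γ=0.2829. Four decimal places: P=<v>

P=0.1322

Split into d^2_{0,1}(β=1.8886) × two z-phases.
With c≡cos(β/2)=0.586310 and s≡sin(β/2)=0.810087, N=[2·2·6·1]^{1/2}=4.898979
k∈{1,2} keeps every argument non-negative
  k=1: (−1)^0·4.8990/(2)·0.5863^3·0.8101^1 = +0.399935
  k=2: (−1)^1·4.8990/(2)·0.5863^1·0.8101^3 = -0.763480
d^2_{0,1}(1.8886) = +0.399935 -0.763480 = -0.363545
|D^2_{0,1}|² = |d^2_{0,1}(β)|² = (-0.363545)² = 0.132165 (the z-rotation phases have unit modulus)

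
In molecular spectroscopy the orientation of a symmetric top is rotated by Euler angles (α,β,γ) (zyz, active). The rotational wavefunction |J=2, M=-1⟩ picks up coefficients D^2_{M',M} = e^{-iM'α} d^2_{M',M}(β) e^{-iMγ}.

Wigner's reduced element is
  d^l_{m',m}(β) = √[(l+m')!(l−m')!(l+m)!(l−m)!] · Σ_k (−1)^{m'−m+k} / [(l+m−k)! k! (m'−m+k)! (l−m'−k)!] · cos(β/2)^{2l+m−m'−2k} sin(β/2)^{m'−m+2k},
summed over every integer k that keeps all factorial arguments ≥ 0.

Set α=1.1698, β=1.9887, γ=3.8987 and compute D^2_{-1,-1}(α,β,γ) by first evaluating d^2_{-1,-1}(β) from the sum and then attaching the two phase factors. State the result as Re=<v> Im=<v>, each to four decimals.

D^2_{-1,-1}(1.1698,1.9887,3.8987) = e^{-i·-1·1.1698}·d^2_{-1,-1}(1.9887)·e^{-i·-1·3.8987}. Compute d first:
With c≡cos(β/2)=0.545048 and s≡sin(β/2)=0.838405, N=[1·6·1·6]^{1/2}=6.000000
Admissible k: 0..1 (factorial args all ≥0)
  k=0: (−1)^0·6.0000/(6)·0.5450^4·0.8384^0 = +0.088255
  k=1: (−1)^1·6.0000/(2)·0.5450^2·0.8384^2 = -0.626467
d^2_{-1,-1}(1.9887) = +0.088255 -0.626467 = -0.538212
Attach z-rotation phases: D = e^{-i(-1)(1.1698)}·(-0.538212)·e^{-i(-1)(3.8987)} = -0.187638+0.504445i

Re=-0.1876 Im=0.5044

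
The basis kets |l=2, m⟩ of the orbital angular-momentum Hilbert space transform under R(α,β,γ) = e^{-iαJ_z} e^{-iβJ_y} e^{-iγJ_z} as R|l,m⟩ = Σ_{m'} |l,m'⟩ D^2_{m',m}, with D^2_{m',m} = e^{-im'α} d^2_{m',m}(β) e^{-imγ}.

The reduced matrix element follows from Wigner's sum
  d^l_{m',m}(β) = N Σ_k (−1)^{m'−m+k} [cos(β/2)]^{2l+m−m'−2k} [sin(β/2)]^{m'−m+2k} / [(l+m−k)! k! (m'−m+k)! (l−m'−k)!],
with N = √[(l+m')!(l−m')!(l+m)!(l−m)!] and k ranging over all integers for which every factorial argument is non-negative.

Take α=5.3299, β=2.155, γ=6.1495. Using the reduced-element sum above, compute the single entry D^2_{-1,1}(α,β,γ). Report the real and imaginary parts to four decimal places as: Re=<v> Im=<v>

Re=-0.0546 Im=0.0584

Split into d^2_{-1,1}(β=2.155) × two z-phases.
With c≡cos(β/2)=0.473532 and s≡sin(β/2)=0.880777, N=[1·6·6·1]^{1/2}=6.000000
k∈{2,3} keeps every argument non-negative
  k=2: (−1)^0·6.0000/(2)·0.4735^2·0.8808^2 = +0.521857
  k=3: (−1)^1·6.0000/(6)·0.4735^0·0.8808^4 = -0.601815
d^2_{-1,1}(2.155) = +0.521857 -0.601815 = -0.079959
Attach z-rotation phases: D = e^{-i(-1)(5.3299)}·(-0.079959)·e^{-i(1)(6.1495)} = -0.054573+0.058440i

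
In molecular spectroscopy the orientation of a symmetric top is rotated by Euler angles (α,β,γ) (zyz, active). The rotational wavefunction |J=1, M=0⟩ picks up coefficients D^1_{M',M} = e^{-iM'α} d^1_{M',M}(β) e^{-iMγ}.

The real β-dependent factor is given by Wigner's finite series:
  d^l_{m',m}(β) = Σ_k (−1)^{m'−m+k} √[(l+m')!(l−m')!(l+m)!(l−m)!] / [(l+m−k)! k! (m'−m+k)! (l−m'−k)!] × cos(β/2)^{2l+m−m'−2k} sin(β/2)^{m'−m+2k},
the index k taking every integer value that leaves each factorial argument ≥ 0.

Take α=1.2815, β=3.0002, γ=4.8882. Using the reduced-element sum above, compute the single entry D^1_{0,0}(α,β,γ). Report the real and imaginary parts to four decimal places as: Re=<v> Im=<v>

Re=-0.9900 Im=0.0000

First d^1_{0,0}(β=3.0002), then the phase factors e^{-i(0)α} and e^{-i(0)γ}:
c=cos(3.0002/2)=0.070637, s=sin(3.0002/2)=0.997502; N=√[1·1·1·1]=1.000000
Admissible k: 0..1 (factorial args all ≥0)
  k=0: (−1)^0·1.0000/(1)·0.0706^2·0.9975^0 = +0.004990
  k=1: (−1)^1·1.0000/(1)·0.0706^0·0.9975^2 = -0.995010
d^1_{0,0}(3.0002) = +0.004990 -0.995010 = -0.990021
D = (+1.000000+0.000000i)·(-0.990021)·(+1.000000+0.000000i) = -0.990021+0.000000i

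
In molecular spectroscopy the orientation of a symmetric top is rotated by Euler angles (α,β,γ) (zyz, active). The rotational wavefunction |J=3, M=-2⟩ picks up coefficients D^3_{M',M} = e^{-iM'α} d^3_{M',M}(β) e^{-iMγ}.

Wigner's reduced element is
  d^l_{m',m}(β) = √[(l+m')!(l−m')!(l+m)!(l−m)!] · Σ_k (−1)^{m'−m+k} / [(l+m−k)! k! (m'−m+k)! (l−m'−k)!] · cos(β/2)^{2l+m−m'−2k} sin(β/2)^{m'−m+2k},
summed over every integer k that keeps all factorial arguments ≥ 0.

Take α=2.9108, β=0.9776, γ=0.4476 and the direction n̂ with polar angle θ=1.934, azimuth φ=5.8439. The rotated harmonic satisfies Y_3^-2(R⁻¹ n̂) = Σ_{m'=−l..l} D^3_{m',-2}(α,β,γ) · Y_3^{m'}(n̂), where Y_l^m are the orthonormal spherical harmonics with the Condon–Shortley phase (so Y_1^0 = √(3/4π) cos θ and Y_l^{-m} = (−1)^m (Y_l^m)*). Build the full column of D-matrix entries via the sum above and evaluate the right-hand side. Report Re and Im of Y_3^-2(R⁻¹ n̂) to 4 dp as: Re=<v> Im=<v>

Re=0.0582 Im=-0.0585

Need the full column D^3_{m',-2} for m'=−3..3 at α=2.9108, β=0.9776, γ=0.4476.
cos(β/2)=0.882897, sin(β/2)=0.469567
d^3_{-3,-2}: single k=1 term ⇒ +0.617054;  D = -0.604406-0.124296i
d^3_{-2,-2}: k∈[0..1] ⇒ +0.473653 -0.669892 = -0.196239;  D = -0.178078-0.082451i
d^3_{-1,-2}: k∈[0..1] ⇒ -0.796613 +0.450663 = -0.345950;  D = +0.272360+0.213310i
d^3_{0,-2}: k∈[0..1] ⇒ +0.733830 -0.207573 = +0.526257;  D = +0.329102+0.410657i
d^3_{1,-2}: k∈[0..1] ⇒ -0.450663 +0.063738 = -0.386925;  D = +0.166487+0.349276i
d^3_{2,-2}: k∈[0..1] ⇒ +0.189487 -0.010720 = +0.178767;  D = +0.037967+0.174689i
d^3_{3,-2}: single k=0 term ⇒ -0.049371;  D = -0.000828+0.049364i
Y_3^{m'}(θ=1.934,φ=5.8439) and Σ D·Y over m':
  (-0.6044-0.1243i)·(+0.0853+0.3299i)  (-0.1781-0.0825i)·(-0.2025-0.2442i)  (+0.2724+0.2133i)·(-0.1009-0.0474i)  (+0.3291+0.4107i)·(+0.3141+0.0000i)  (+0.1665+0.3493i)·(+0.1009-0.0474i)  (+0.0380+0.1747i)·(-0.2025+0.2442i)  (-0.0008+0.0494i)·(-0.0853+0.3299i)
Y_3^-2(R⁻¹ n̂) = +0.058165-0.058523i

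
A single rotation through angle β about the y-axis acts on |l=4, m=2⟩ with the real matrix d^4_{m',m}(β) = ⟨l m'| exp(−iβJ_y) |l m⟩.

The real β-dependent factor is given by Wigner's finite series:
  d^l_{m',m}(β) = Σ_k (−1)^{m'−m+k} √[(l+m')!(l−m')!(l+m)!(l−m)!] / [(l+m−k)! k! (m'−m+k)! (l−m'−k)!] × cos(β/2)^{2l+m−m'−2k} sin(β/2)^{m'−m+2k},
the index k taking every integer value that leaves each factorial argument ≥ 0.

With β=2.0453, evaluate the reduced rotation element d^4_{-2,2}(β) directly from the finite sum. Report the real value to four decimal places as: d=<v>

d^4_{-2,2}(β=2.0453) via Wigner's sum:
Half-angle: c=0.521106, s=0.853492. N=√(2·720·720·2)=1440.000000
k∈{4,5,6} keeps every argument non-negative
  k=4: (−1)^0·1440.0000/(96)·0.5211^4·0.8535^4 = +0.586940
  k=5: (−1)^1·1440.0000/(120)·0.5211^2·0.8535^6 = -1.259592
  k=6: (−1)^2·1440.0000/(1440)·0.5211^0·0.8535^8 = +0.281576
d^4_{-2,2}(2.0453) = +0.586940 -1.259592 +0.281576 = -0.391077

d=-0.3911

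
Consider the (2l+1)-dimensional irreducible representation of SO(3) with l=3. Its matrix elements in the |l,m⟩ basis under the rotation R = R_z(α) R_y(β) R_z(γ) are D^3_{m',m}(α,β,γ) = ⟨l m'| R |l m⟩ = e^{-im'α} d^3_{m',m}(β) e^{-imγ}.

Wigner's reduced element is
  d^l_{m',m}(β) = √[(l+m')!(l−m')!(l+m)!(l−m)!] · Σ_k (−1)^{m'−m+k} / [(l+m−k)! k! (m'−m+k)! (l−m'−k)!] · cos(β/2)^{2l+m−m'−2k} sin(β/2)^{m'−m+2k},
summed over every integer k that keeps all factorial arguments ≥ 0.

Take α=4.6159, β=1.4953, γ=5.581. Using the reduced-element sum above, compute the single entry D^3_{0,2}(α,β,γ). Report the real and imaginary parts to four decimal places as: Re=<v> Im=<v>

D^3_{0,2}(4.6159,1.4953,5.581) = e^{-i·0·4.6159}·d^3_{0,2}(1.4953)·e^{-i·2·5.581}. Compute d first:
c=cos(1.4953/2)=0.733289, s=sin(1.4953/2)=0.679917; N=√[6·6·120·1]=65.726707
Admissible k: 2..3 (factorial args all ≥0)
  k=2: (−1)^0·65.7267/(12)·0.7333^4·0.6799^2 = +0.732104
  k=3: (−1)^1·65.7267/(12)·0.7333^2·0.6799^4 = -0.629412
d^3_{0,2}(1.4953) = +0.732104 -0.629412 = +0.102692
Phases: e^{-i·(0)·4.6159}=+1.000000+0.000000i, e^{-i·(2)·5.581}=+0.165659+0.986183i ⇒ D=+0.017012+0.101273i

Re=0.0170 Im=0.1013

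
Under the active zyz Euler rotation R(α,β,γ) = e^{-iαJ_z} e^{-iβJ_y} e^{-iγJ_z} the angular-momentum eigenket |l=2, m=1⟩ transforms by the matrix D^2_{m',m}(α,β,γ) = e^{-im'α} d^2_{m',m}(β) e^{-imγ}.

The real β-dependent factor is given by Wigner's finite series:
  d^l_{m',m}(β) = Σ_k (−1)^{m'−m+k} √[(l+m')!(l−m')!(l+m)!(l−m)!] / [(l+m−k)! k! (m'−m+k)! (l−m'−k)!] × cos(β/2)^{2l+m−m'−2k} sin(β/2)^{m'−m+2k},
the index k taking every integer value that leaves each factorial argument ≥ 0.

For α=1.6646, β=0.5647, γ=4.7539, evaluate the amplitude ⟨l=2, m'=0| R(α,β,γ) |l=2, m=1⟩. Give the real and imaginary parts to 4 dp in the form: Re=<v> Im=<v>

Re=0.0230 Im=0.5532

First d^2_{0,1}(β=0.5647), then the phase factors e^{-i(0)α} and e^{-i(1)γ}:
With c≡cos(β/2)=0.960403 and s≡sin(β/2)=0.278613, N=[2·2·6·1]^{1/2}=4.898979
Admissible k: 1..2 (factorial args all ≥0)
  k=1: (−1)^0·4.8990/(2)·0.9604^3·0.2786^1 = +0.604559
  k=2: (−1)^1·4.8990/(2)·0.9604^1·0.2786^3 = -0.050879
d^2_{0,1}(0.5647) = +0.604559 -0.050879 = +0.553680
Attach z-rotation phases: D = e^{-i(0)(1.6646)}·(+0.553680)·e^{-i(1)(4.7539)} = +0.022977+0.553203i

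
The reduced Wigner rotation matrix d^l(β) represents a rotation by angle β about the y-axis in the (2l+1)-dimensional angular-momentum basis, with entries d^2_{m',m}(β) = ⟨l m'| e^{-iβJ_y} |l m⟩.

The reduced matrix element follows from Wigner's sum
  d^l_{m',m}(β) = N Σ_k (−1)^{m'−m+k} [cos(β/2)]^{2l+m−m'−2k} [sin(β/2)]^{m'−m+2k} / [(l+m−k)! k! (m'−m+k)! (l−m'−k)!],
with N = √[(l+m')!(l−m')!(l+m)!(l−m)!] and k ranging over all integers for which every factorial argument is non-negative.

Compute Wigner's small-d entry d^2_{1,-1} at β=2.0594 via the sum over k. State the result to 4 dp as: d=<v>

d=0.0450

d^2_{1,-1}(β=2.0594) via Wigner's sum:
Half-angle: c=0.515076, s=0.857145. N=√(6·1·1·6)=6.000000
Admissible k: 0..1 (factorial args all ≥0)
  k=0: (−1)^2·6.0000/(2)·0.5151^2·0.8571^2 = +0.584752
  k=1: (−1)^3·6.0000/(6)·0.5151^0·0.8571^4 = -0.539779
d^2_{1,-1}(2.0594) = +0.584752 -0.539779 = +0.044973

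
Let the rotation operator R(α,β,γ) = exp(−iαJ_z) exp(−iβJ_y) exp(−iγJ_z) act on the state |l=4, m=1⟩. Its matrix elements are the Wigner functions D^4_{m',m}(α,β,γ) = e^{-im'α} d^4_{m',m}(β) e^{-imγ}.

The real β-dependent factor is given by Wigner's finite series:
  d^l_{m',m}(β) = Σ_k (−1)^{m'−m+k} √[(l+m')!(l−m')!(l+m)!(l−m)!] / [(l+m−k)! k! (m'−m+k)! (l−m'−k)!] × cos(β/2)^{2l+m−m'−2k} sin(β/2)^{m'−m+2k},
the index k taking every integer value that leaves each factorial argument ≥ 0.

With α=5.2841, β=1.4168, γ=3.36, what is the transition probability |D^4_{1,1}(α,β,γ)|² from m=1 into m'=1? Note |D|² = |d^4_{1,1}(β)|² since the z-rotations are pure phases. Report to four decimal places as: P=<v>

P=0.0591

First d^4_{1,1}(β=1.4168), then the phase factors e^{-i(1)α} and e^{-i(1)γ}:
c=cos(1.4168/2)=0.759404, s=sin(1.4168/2)=0.650620; N=√[120·6·120·6]=720.000000
k∈{0,1,2,3} keeps every argument non-negative
  k=0: (−1)^0·720.0000/(720)·0.7594^8·0.6506^0 = +0.110607
  k=1: (−1)^1·720.0000/(48)·0.7594^6·0.6506^2 = -1.217818
  k=2: (−1)^2·720.0000/(24)·0.7594^4·0.6506^4 = +1.787808
  k=3: (−1)^3·720.0000/(72)·0.7594^2·0.6506^6 = -0.437430
d^4_{1,1}(1.4168) = +0.110607 -1.217818 +1.787808 -0.437430 = +0.243168
|D^4_{1,1}|² = |d^4_{1,1}(β)|² = (+0.243168)² = 0.059131 (the z-rotation phases have unit modulus)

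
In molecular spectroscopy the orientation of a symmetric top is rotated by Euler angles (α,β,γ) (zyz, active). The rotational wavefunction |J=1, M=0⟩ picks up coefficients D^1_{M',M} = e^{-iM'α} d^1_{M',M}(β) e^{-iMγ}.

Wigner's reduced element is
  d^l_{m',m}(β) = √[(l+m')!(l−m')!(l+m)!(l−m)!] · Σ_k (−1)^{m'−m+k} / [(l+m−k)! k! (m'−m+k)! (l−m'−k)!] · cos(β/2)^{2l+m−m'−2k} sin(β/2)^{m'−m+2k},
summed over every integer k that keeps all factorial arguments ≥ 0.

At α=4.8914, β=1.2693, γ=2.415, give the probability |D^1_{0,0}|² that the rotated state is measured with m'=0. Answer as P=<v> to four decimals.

P=0.0882

D^1_{0,0}(4.8914,1.2693,2.415) = e^{-i·0·4.8914}·d^1_{0,0}(1.2693)·e^{-i·0·2.415}. Compute d first:
c=cos(1.2693/2)=0.805279, s=sin(1.2693/2)=0.592896; N=√[1·1·1·1]=1.000000
Admissible k: 0..1 (factorial args all ≥0)
  k=0: (−1)^0·1.0000/(1)·0.8053^2·0.5929^0 = +0.648475
  k=1: (−1)^1·1.0000/(1)·0.8053^0·0.5929^2 = -0.351525
d^1_{0,0}(1.2693) = +0.648475 -0.351525 = +0.296949
|D^1_{0,0}|² = |d^1_{0,0}(β)|² = (+0.296949)² = 0.088179 (the z-rotation phases have unit modulus)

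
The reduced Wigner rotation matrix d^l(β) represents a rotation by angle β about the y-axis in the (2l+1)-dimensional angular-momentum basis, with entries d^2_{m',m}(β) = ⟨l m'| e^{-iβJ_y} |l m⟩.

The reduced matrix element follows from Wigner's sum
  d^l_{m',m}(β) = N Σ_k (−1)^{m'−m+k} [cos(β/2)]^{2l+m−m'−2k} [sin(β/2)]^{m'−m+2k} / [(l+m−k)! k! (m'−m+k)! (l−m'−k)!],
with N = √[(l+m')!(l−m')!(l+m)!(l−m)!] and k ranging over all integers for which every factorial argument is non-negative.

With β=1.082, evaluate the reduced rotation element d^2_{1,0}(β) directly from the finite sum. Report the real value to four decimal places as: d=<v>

d=-0.5078

d^2_{1,0}(β=1.082) via Wigner's sum:
With c≡cos(β/2)=0.857194 and s≡sin(β/2)=0.514993, N=[6·1·2·2]^{1/2}=4.898979
The bounds max(0,m−m')=0 and min(l+m,l−m')=1 give 2 terms
  k=0: (−1)^1·4.8990/(2)·0.8572^3·0.5150^1 = -0.794538
  k=1: (−1)^2·4.8990/(2)·0.8572^1·0.5150^3 = +0.286787
d^2_{1,0}(1.082) = -0.794538 +0.286787 = -0.507751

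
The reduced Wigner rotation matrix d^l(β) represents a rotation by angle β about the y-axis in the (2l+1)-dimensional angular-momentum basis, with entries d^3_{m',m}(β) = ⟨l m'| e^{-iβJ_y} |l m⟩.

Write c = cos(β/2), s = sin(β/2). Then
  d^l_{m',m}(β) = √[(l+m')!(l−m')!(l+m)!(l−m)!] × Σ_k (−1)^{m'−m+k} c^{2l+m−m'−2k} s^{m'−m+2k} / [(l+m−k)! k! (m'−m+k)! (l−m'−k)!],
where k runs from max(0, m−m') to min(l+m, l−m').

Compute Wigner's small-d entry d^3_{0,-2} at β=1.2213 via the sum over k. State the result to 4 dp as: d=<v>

d^3_{0,-2}(β=1.2213) via Wigner's sum:
c=cos(1.2213/2)=0.819275, s=sin(1.2213/2)=0.573400; N=√[6·6·1·120]=65.726707
The bounds max(0,m−m')=0 and min(l+m,l−m')=1 give 2 terms
  k=0: (−1)^2·65.7267/(12)·0.8193^4·0.5734^2 = +0.811327
  k=1: (−1)^3·65.7267/(12)·0.8193^2·0.5734^4 = -0.397422
d^3_{0,-2}(1.2213) = +0.811327 -0.397422 = +0.413905

d=0.4139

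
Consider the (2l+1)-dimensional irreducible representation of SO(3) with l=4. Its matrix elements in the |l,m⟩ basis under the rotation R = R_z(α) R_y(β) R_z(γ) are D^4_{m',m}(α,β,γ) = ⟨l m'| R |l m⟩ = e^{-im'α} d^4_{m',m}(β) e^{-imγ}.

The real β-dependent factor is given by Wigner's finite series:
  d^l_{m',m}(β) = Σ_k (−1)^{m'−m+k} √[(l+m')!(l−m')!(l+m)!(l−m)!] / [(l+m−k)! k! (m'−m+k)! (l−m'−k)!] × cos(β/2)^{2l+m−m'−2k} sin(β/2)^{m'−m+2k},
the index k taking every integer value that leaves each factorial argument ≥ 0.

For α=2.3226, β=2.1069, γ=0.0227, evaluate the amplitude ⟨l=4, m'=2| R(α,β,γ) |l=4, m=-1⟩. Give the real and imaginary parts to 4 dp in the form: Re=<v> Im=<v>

Re=-0.0190 Im=0.2110

D^4_{2,-1}(2.3226,2.1069,0.0227) = e^{-i·2·2.3226}·d^4_{2,-1}(2.1069)·e^{-i·-1·0.0227}. Compute d first:
With c≡cos(β/2)=0.494575 and s≡sin(β/2)=0.869135, N=[720·2·6·120]^{1/2}=1018.233765
k: max(0,(-1)−(2))=0 … min(4+(-1),4−(2))=2
  k=0: (−1)^3·1018.2338/(72)·0.4946^5·0.8691^3 = -0.274751
  k=1: (−1)^4·1018.2338/(48)·0.4946^3·0.8691^5 = +1.272739
  k=2: (−1)^5·1018.2338/(240)·0.4946^1·0.8691^7 = -0.786101
d^4_{2,-1}(2.1069) = -0.274751 +1.272739 -0.786101 = +0.211887
D = (-0.067138+0.997744i)·(+0.211887)·(+0.999742+0.022698i) = -0.019021+0.211032i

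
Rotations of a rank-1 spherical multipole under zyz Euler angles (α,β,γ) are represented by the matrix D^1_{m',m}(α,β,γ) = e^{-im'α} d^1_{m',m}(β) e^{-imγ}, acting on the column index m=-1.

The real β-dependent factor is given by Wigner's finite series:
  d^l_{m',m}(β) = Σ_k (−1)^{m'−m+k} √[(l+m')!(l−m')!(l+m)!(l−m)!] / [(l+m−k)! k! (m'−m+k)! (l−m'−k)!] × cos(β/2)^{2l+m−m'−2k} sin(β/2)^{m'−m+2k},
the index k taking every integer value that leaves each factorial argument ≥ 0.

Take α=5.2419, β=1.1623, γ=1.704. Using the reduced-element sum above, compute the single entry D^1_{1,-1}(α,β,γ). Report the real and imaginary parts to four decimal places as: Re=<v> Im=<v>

Re=-0.2780 Im=0.1163

D^1_{1,-1}(5.2419,1.1623,1.704) = e^{-i·1·5.2419}·d^1_{1,-1}(1.1623)·e^{-i·-1·1.704}. Compute d first:
c=cos(1.1623/2)=0.835832, s=sin(1.1623/2)=0.548986; N=√[2·1·1·2]=2.000000
k∈{0} keeps every argument non-negative
  k=0: (−1)^2·2.0000/(2)·0.8358^0·0.5490^2 = +0.301385
d^1_{1,-1}(1.1623) = +0.301385
D = (+0.505111+0.863054i)·(+0.301385)·(-0.132810+0.991142i) = -0.278026+0.116339i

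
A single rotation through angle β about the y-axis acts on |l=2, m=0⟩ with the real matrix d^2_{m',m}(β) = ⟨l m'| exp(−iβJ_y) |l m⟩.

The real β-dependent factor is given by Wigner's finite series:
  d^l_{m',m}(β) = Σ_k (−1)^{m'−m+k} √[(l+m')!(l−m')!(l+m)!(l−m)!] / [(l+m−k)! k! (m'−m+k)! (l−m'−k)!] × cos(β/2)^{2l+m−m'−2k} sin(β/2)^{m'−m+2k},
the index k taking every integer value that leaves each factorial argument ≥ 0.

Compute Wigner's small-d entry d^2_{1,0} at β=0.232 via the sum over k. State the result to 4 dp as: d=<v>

d^2_{1,0}(β=0.232) via Wigner's sum:
Half-angle: c=0.993280, s=0.115740. N=√(6·1·2·2)=4.898979
Admissible k: 0..1 (factorial args all ≥0)
  k=0: (−1)^1·4.8990/(2)·0.9933^3·0.1157^1 = -0.277827
  k=1: (−1)^2·4.8990/(2)·0.9933^1·0.1157^3 = +0.003772
d^2_{1,0}(0.232) = -0.277827 +0.003772 = -0.274054

d=-0.2741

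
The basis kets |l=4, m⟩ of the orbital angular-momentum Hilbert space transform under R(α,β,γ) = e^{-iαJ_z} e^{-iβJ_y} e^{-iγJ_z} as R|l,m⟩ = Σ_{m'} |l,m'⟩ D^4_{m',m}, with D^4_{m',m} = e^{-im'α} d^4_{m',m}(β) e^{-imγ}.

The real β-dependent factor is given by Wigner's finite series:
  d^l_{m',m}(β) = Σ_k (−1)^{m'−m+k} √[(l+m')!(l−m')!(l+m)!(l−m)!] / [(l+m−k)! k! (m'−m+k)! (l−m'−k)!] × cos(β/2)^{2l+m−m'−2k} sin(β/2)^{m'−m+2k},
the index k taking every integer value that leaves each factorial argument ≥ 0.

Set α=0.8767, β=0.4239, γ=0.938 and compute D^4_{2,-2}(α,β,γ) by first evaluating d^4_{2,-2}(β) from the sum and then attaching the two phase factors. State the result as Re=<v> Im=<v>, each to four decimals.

Re=0.0256 Im=0.0032

Split into d^4_{2,-2}(β=0.4239) × two z-phases.
Half-angle: c=0.977623, s=0.210367. N=√(720·2·2·720)=1440.000000
The bounds max(0,m−m')=0 and min(l+m,l−m')=2 give 3 terms
  k=0: (−1)^4·1440.0000/(96)·0.9776^4·0.2104^4 = +0.026834
  k=1: (−1)^5·1440.0000/(120)·0.9776^2·0.2104^6 = -0.000994
  k=2: (−1)^6·1440.0000/(1440)·0.9776^0·0.2104^8 = +0.000004
d^4_{2,-2}(0.4239) = +0.026834 -0.000994 +0.000004 = +0.025844
D = (-0.181591-0.983374i)·(+0.025844)·(-0.300487+0.953786i) = +0.025650+0.003161i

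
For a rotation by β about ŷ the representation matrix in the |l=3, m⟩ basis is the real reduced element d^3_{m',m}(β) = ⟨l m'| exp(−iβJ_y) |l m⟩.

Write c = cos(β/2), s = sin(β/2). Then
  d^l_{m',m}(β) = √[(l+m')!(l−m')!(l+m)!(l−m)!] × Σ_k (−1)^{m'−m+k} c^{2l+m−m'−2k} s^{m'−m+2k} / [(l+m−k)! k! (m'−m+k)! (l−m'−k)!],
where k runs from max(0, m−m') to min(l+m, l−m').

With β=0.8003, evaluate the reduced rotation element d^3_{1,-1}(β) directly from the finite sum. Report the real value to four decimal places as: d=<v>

d^3_{1,-1}(β=0.8003) via Wigner's sum:
Half-angle: c=0.921003, s=0.389556. N=√(24·2·2·24)=48.000000
The bounds max(0,m−m')=0 and min(l+m,l−m')=2 give 3 terms
  k=0: (−1)^2·48.0000/(8)·0.9210^4·0.3896^2 = +0.655142
  k=1: (−1)^3·48.0000/(6)·0.9210^2·0.3896^4 = -0.156276
  k=2: (−1)^4·48.0000/(48)·0.9210^0·0.3896^6 = +0.003495
d^3_{1,-1}(0.8003) = +0.655142 -0.156276 +0.003495 = +0.502360

d=0.5024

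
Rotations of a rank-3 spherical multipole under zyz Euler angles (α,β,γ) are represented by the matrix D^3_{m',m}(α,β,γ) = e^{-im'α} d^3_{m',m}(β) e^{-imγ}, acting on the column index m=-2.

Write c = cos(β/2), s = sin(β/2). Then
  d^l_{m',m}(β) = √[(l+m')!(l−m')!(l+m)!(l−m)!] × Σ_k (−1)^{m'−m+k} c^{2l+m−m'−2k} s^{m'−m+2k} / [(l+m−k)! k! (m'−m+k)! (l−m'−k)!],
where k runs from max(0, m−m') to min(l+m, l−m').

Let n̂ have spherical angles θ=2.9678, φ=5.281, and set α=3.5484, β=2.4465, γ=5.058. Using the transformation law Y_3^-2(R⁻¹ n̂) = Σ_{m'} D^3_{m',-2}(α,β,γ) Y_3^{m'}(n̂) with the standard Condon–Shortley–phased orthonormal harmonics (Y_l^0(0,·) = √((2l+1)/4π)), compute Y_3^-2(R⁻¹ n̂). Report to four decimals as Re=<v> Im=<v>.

Need the full column D^3_{m',-2} for m'=−3..3 at α=3.5484, β=2.4465, γ=5.058.
cos(β/2)=0.340592, sin(β/2)=0.940211
d^3_{-3,-2}: single k=1 term ⇒ +0.010555;  D = -0.003529+0.009948i
d^3_{-2,-2}: k∈[0..1] ⇒ +0.001561 -0.059478 = -0.057917;  D = +0.003817+0.057791i
d^3_{-1,-2}: k∈[0..1] ⇒ -0.013627 +0.207687 = +0.194060;  D = +0.088366+0.172774i
d^3_{0,-2}: k∈[0..1] ⇒ +0.065155 -0.496513 = -0.431358;  D = +0.332348+0.274982i
d^3_{1,-2}: k∈[0..1] ⇒ -0.207687 +0.791337 = +0.583650;  D = +0.560203+0.163770i
d^3_{2,-2}: k∈[0..1] ⇒ +0.453253 -0.690800 = -0.237548;  D = +0.235771-0.029002i
d^3_{3,-2}: single k=0 term ⇒ -0.612967;  D = -0.529120+0.309452i
Y_3^{m'}(θ=2.9678,φ=5.281) and Σ D·Y over m':
  (-0.0035+0.0099i)·(-0.0021+0.0003i)  (+0.0038+0.0578i)·(+0.0126-0.0273i)  (+0.0884+0.1728i)·(+0.1159+0.1813i)  (+0.3323+0.2750i)·(-0.6802+0.0000i)  (+0.5602+0.1638i)·(-0.1159+0.1813i)  (+0.2358-0.0290i)·(+0.0126+0.0273i)  (-0.5291+0.3095i)·(+0.0021+0.0003i)
Y_3^-2(R⁻¹ n̂) = -0.337558-0.061203i

Re=-0.3376 Im=-0.0612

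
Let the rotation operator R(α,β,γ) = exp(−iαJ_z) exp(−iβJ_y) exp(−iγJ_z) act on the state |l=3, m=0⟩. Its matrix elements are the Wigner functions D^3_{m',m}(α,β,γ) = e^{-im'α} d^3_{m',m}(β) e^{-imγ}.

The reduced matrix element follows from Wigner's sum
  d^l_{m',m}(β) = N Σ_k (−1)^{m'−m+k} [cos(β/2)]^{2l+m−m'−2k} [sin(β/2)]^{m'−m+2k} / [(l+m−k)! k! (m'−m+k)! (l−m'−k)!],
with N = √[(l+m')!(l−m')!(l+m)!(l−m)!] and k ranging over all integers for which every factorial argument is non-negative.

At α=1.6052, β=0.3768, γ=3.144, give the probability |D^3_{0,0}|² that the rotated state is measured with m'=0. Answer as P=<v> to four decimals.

Split into d^3_{0,0}(β=0.3768) × two z-phases.
Half-angle: c=0.982305, s=0.187287. N=√(6·6·6·6)=36.000000
The bounds max(0,m−m')=0 and min(l+m,l−m')=3 give 4 terms
  k=0: (−1)^0·36.0000/(36)·0.9823^6·0.1873^0 = +0.898418
  k=1: (−1)^1·36.0000/(4)·0.9823^4·0.1873^2 = -0.293931
  k=2: (−1)^2·36.0000/(4)·0.9823^2·0.1873^4 = +0.010685
  k=3: (−1)^3·36.0000/(36)·0.9823^0·0.1873^6 = -0.000043
d^3_{0,0}(0.3768) = +0.898418 -0.293931 +0.010685 -0.000043 = +0.615129
|D^3_{0,0}|² = |d^3_{0,0}(β)|² = (+0.615129)² = 0.378383 (the z-rotation phases have unit modulus)

P=0.3784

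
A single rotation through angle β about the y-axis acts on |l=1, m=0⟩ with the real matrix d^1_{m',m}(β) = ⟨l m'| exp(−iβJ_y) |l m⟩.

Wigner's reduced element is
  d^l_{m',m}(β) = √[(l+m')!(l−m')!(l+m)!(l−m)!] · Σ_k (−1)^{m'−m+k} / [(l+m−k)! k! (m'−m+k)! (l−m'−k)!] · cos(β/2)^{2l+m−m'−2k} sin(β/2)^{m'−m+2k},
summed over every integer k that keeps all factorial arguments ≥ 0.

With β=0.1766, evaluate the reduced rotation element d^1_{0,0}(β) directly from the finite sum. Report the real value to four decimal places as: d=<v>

d^1_{0,0}(β=0.1766) via Wigner's sum:
With c≡cos(β/2)=0.996104 and s≡sin(β/2)=0.088185, N=[1·1·1·1]^{1/2}=1.000000
k: max(0,(0)−(0))=0 … min(1+(0),1−(0))=1
  k=0: (−1)^0·1.0000/(1)·0.9961^2·0.0882^0 = +0.992223
  k=1: (−1)^1·1.0000/(1)·0.9961^0·0.0882^2 = -0.007777
d^1_{0,0}(0.1766) = +0.992223 -0.007777 = +0.984447

d=0.9844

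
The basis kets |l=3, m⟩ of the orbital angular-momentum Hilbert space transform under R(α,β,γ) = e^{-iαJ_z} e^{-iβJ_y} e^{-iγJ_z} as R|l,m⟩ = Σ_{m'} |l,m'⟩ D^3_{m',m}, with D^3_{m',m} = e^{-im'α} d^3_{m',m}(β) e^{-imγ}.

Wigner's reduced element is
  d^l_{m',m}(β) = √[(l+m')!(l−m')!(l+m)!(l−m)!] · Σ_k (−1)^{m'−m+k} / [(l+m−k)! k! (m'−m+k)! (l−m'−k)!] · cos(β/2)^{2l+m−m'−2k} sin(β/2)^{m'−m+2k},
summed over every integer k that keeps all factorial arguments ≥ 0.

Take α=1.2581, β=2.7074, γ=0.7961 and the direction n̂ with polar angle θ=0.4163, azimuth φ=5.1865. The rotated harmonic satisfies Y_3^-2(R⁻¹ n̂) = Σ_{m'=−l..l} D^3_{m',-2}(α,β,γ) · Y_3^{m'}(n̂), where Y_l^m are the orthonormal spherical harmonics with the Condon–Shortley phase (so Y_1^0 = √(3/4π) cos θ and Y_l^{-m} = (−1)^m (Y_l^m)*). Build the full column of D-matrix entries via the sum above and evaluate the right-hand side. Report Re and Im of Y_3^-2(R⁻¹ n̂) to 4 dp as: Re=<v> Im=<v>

Re=-0.0712 Im=0.0627

Need the full column D^3_{m',-2} for m'=−3..3 at α=1.2581, β=2.7074, γ=0.7961.
cos(β/2)=0.215395, sin(β/2)=0.976527
d^3_{-3,-2}: single k=1 term ⇒ +0.001109;  D = +0.000675-0.000880i
d^3_{-2,-2}: k∈[0..1] ⇒ +0.000100 -0.010263 = -0.010163;  D = +0.005772+0.008365i
d^3_{-1,-2}: k∈[0..1] ⇒ -0.001432 +0.058856 = +0.057424;  D = -0.055005+0.016492i
d^3_{0,-2}: k∈[0..1] ⇒ +0.011243 -0.231084 = -0.219841;  D = +0.004705-0.219790i
d^3_{1,-2}: k∈[0..1] ⇒ -0.058856 +0.604863 = +0.546007;  D = +0.515816+0.179046i
d^3_{2,-2}: k∈[0..1] ⇒ +0.210949 -0.867173 = -0.656223;  D = -0.395462+0.523678i
d^3_{3,-2}: single k=0 term ⇒ -0.468525;  D = +0.268903+0.383675i
Y_3^{m'}(θ=0.4163,φ=5.1865) and Σ D·Y over m':
  (+0.0007-0.0009i)·(-0.0273-0.0041i)  (+0.0058+0.0084i)·(-0.0891+0.1242i)  (-0.0550+0.0165i)·(+0.1899+0.3700i)  (+0.0047-0.2198i)·(+0.4036+0.0000i)  (+0.5158+0.1790i)·(-0.1899+0.3700i)  (-0.3955+0.5237i)·(-0.0891-0.1242i)  (+0.2689+0.3837i)·(+0.0273-0.0041i)
Y_3^-2(R⁻¹ n̂) = -0.071242+0.062742i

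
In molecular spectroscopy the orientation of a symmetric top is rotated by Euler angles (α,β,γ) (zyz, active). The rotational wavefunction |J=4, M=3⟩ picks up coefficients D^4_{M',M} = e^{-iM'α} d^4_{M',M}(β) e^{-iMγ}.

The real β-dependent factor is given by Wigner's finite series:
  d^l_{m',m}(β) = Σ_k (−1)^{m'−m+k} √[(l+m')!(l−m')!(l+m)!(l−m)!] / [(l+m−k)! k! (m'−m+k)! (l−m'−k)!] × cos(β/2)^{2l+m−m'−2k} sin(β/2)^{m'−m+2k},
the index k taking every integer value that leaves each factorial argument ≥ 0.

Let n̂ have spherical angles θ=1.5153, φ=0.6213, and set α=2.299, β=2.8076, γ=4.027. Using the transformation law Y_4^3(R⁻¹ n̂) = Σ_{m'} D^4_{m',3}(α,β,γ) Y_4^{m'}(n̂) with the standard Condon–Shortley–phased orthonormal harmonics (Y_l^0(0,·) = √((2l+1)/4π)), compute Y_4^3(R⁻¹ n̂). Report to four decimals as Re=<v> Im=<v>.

Re=-0.0724 Im=0.0802

Need the full column D^4_{m',3} for m'=−4..4 at α=2.299, β=2.8076, γ=4.027.
cos(β/2)=0.166221, sin(β/2)=0.986088
d^4_{-4,3}: single k=7 term ⇒ +0.426229;  D = -0.412274-0.108171i
d^4_{-3,3}: k∈[6..7] ⇒ +0.177814 -0.893979 = -0.716164;  D = -0.325369-0.637986i
d^4_{-2,3}: k∈[5..6] ⇒ +0.048064 -0.563848 = -0.515783;  D = -0.186987+0.480695i
d^4_{-1,3}: k∈[4..5] ⇒ +0.009548 -0.201622 = -0.192074;  D = +0.179949-0.067163i
d^4_{0,3}: k∈[3..4] ⇒ +0.001440 -0.050664 = -0.049225;  D = -0.043539-0.022965i
d^4_{1,3}: k∈[2..3] ⇒ +0.000163 -0.009548 = -0.009386;  D = +0.002257+0.009110i
d^4_{2,3}: k∈[1..2] ⇒ +0.000013 -0.001366 = -0.001353;  D = +0.000764-0.001117i
d^4_{3,3}: k∈[0..1] ⇒ +0.000001 -0.000144 = -0.000143;  D = -0.000142+0.000018i
d^4_{4,3}: single k=0 term ⇒ -0.000010;  D = +0.000007+0.000006i
Y_4^{m'}(θ=1.5153,φ=0.6213) and Σ D·Y over m':
  (-0.4123-0.1082i)·(-0.3484-0.2684i)  (-0.3254-0.6380i)·(-0.0200-0.0662i)  (-0.1870+0.4807i)·(-0.1052+0.3089i)  (+0.1799-0.0672i)·(-0.0635+0.0454i)  (-0.0435-0.0230i)·(+0.3076+0.0000i)  (+0.0023+0.0091i)·(+0.0635+0.0454i)  (+0.0008-0.0011i)·(-0.1052-0.3089i)  (-0.0001+0.0000i)·(+0.0200-0.0662i)  (+0.0000+0.0000i)·(-0.3484+0.2684i)
Y_4^3(R⁻¹ n̂) = -0.072381+0.080232i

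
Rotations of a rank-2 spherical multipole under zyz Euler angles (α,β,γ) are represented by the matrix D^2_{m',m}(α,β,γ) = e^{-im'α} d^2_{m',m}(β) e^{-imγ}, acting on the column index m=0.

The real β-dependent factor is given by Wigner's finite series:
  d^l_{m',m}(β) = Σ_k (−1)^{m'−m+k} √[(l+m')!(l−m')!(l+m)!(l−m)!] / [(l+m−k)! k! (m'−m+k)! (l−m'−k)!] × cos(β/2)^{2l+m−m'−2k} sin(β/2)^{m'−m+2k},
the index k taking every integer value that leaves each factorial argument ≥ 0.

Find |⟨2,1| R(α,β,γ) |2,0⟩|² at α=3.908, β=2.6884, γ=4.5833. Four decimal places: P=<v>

P=0.2324

D^2_{1,0}(3.908,2.6884,4.5833) = e^{-i·1·3.908}·d^2_{1,0}(2.6884)·e^{-i·0·4.5833}. Compute d first:
Half-angle: c=0.224662, s=0.974437. N=√(6·1·2·2)=4.898979
k∈{0,1} keeps every argument non-negative
  k=0: (−1)^1·4.8990/(2)·0.2247^3·0.9744^1 = -0.027066
  k=1: (−1)^2·4.8990/(2)·0.2247^1·0.9744^3 = +0.509174
d^2_{1,0}(2.6884) = -0.027066 +0.509174 = +0.482109
|D^2_{1,0}|² = |d^2_{1,0}(β)|² = (+0.482109)² = 0.232429 (the z-rotation phases have unit modulus)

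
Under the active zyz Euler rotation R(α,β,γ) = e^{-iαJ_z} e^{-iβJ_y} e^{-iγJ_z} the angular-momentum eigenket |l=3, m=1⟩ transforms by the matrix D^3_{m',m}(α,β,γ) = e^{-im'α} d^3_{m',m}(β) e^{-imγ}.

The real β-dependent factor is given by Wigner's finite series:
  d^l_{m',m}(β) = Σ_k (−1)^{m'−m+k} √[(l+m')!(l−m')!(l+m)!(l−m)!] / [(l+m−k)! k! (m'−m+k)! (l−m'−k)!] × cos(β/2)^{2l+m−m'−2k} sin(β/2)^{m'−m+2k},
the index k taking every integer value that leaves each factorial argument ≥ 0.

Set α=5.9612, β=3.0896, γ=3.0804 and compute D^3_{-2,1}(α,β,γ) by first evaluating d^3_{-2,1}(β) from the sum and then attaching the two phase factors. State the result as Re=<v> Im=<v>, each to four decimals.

Split into d^3_{-2,1}(β=3.0896) × two z-phases.
c=cos(3.0896/2)=0.025993, s=sin(3.0896/2)=0.999662; N=√[1·120·24·2]=75.894664
The bounds max(0,m−m')=3 and min(l+m,l−m')=4 give 2 terms
  k=3: (−1)^0·75.8947/(12)·0.0260^3·0.9997^3 = +0.000111
  k=4: (−1)^1·75.8947/(24)·0.0260^1·0.9997^5 = -0.082060
d^3_{-2,1}(3.0896) = +0.000111 -0.082060 = -0.081949
Phases: e^{-i·(-2)·5.9612}=+0.799718-0.600376i, e^{-i·(1)·3.0804}=-0.998128-0.061154i ⇒ D=+0.068422-0.045100i

Re=0.0684 Im=-0.0451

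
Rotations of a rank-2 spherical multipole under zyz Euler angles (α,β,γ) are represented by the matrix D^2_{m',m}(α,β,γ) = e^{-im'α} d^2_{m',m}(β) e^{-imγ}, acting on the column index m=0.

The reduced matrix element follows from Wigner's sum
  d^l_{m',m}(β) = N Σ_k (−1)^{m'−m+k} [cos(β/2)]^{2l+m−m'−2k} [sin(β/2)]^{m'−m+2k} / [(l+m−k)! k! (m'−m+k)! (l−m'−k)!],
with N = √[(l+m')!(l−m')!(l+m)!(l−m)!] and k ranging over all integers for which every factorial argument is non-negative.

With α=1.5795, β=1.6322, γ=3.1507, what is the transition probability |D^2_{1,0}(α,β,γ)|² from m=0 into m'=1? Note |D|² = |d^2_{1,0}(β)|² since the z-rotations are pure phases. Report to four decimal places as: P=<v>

P=0.0056

First d^2_{1,0}(β=1.6322), then the phase factors e^{-i(1)α} and e^{-i(0)γ}:
Half-angle: c=0.685067, s=0.728480. N=√(6·1·2·2)=4.898979
The bounds max(0,m−m')=0 and min(l+m,l−m')=1 give 2 terms
  k=0: (−1)^1·4.8990/(2)·0.6851^3·0.7285^1 = -0.573711
  k=1: (−1)^2·4.8990/(2)·0.6851^1·0.7285^3 = +0.648726
d^2_{1,0}(1.6322) = -0.573711 +0.648726 = +0.075015
|D^2_{1,0}|² = |d^2_{1,0}(β)|² = (+0.075015)² = 0.005627 (the z-rotation phases have unit modulus)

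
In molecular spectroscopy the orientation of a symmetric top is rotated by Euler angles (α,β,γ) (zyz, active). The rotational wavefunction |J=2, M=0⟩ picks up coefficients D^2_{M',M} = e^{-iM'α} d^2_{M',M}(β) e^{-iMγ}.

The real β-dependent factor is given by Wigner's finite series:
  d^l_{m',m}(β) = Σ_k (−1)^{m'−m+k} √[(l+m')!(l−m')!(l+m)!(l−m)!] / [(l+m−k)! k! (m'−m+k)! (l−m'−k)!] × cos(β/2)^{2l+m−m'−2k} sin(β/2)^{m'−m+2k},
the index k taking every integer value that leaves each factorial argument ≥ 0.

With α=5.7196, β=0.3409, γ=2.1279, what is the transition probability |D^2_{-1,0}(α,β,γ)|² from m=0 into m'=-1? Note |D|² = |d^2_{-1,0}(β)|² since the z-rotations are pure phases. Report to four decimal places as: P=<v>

P=0.1489

Split into d^2_{-1,0}(β=0.3409) × two z-phases.
With c≡cos(β/2)=0.985509 and s≡sin(β/2)=0.169626, N=[1·6·2·2]^{1/2}=4.898979
The bounds max(0,m−m')=1 and min(l+m,l−m')=2 give 2 terms
  k=1: (−1)^0·4.8990/(2)·0.9855^3·0.1696^1 = +0.397694
  k=2: (−1)^1·4.8990/(2)·0.9855^1·0.1696^3 = -0.011782
d^2_{-1,0}(0.3409) = +0.397694 -0.011782 = +0.385912
|D^2_{-1,0}|² = |d^2_{-1,0}(β)|² = (+0.385912)² = 0.148928 (the z-rotation phases have unit modulus)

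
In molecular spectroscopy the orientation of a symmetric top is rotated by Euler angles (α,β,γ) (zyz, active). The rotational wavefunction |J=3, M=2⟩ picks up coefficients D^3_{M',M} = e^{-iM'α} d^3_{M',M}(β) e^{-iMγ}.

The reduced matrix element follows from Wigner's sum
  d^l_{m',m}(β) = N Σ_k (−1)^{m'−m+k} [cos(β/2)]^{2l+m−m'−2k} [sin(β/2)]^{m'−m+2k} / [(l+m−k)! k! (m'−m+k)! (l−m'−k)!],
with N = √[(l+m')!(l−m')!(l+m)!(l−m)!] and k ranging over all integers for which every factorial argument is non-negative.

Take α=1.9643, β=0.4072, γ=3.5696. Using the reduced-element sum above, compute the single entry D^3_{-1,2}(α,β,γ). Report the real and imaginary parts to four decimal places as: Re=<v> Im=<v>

Re=0.0214 Im=0.0430

D^3_{-1,2}(1.9643,0.4072,3.5696) = e^{-i·-1·1.9643}·d^3_{-1,2}(0.4072)·e^{-i·2·3.5696}. Compute d first:
With c≡cos(β/2)=0.979345 and s≡sin(β/2)=0.202196, N=[2·24·120·1]^{1/2}=75.894664
k: max(0,(2)−(-1))=3 … min(3+(2),3−(-1))=4
  k=3: (−1)^0·75.8947/(12)·0.9793^3·0.2022^3 = +0.049108
  k=4: (−1)^1·75.8947/(24)·0.9793^1·0.2022^5 = -0.001047
d^3_{-1,2}(0.4072) = +0.049108 -0.001047 = +0.048062
Attach z-rotation phases: D = e^{-i(-1)(1.9643)}·(+0.048062)·e^{-i(2)(3.5696)} = +0.021445+0.043012i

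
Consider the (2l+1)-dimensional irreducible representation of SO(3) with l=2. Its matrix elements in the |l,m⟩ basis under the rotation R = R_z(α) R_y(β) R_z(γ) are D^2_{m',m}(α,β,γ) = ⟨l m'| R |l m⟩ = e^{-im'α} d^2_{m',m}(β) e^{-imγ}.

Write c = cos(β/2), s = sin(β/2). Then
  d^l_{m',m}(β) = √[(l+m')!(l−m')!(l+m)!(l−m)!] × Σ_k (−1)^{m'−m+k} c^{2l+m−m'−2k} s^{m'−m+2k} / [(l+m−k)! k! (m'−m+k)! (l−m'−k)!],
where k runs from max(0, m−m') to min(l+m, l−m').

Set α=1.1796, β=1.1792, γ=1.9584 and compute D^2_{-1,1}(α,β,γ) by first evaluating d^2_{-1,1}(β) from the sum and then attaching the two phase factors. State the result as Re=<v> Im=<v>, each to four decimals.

Re=0.3880 Im=-0.3829

First d^2_{-1,1}(β=1.1792), then the phase factors e^{-i(-1)α} and e^{-i(1)γ}:
With c≡cos(β/2)=0.831163 and s≡sin(β/2)=0.556029, N=[1·6·6·1]^{1/2}=6.000000
k: max(0,(1)−(-1))=2 … min(2+(1),2−(-1))=3
  k=2: (−1)^0·6.0000/(2)·0.8312^2·0.5560^2 = +0.640749
  k=3: (−1)^1·6.0000/(6)·0.8312^0·0.5560^4 = -0.095585
d^2_{-1,1}(1.1792) = +0.640749 -0.095585 = +0.545164
Attach z-rotation phases: D = e^{-i(-1)(1.1796)}·(+0.545164)·e^{-i(1)(1.9584)} = +0.388025-0.382938i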